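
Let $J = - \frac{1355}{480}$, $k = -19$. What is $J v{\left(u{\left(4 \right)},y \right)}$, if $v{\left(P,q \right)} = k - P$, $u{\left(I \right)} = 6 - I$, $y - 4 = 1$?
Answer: $\frac{1897}{32} \approx 59.281$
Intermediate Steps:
$y = 5$ ($y = 4 + 1 = 5$)
$J = - \frac{271}{96}$ ($J = \left(-1355\right) \frac{1}{480} = - \frac{271}{96} \approx -2.8229$)
$v{\left(P,q \right)} = -19 - P$
$J v{\left(u{\left(4 \right)},y \right)} = - \frac{271 \left(-19 - \left(6 - 4\right)\right)}{96} = - \frac{271 \left(-19 - 2\right)}{96} = \left(- \frac{271}{96}\right) \left(-21\right) = \frac{1897}{32}$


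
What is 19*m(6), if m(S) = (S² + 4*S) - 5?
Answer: 1045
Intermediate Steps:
m(S) = -5 + S² + 4*S
19*m(6) = 19*(-5 + 6² + 4*6) = 19*(-5 + 36 + 24) = 19*55 = 1045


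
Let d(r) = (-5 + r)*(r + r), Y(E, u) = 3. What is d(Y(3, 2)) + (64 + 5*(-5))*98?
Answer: 3810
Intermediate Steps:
d(r) = 2*r*(-5 + r) (d(r) = (-5 + r)*(2*r) = 2*r*(-5 + r))
d(Y(3, 2)) + (64 + 5*(-5))*98 = 2*3*(-5 + 3) + (64 + 5*(-5))*98 = 2*3*(-2) + (64 - 25)*98 = -12 + 39*98 = -12 + 3822 = 3810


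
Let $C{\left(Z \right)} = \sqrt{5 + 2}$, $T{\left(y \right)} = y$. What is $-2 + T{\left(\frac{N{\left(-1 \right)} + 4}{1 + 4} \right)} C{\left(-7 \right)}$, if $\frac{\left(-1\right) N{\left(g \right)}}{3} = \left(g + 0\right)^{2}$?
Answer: $-2 + \frac{\sqrt{7}}{5} \approx -1.4708$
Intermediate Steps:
$N{\left(g \right)} = - 3 g^{2}$ ($N{\left(g \right)} = - 3 \left(g + 0\right)^{2} = - 3 g^{2}$)
$C{\left(Z \right)} = \sqrt{7}$
$-2 + T{\left(\frac{N{\left(-1 \right)} + 4}{1 + 4} \right)} C{\left(-7 \right)} = -2 + \frac{- 3 \left(-1\right)^{2} + 4}{1 + 4} \sqrt{7} = -2 + \frac{\left(-3\right) 1 + 4}{5} \sqrt{7} = -2 + \left(-3 + 4\right) \frac{1}{5} \sqrt{7} = -2 + 1 \cdot \frac{1}{5} \sqrt{7} = -2 + \frac{\sqrt{7}}{5}$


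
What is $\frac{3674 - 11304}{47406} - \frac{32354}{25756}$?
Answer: $- \frac{432573001}{305247234} \approx -1.4171$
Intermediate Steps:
$\frac{3674 - 11304}{47406} - \frac{32354}{25756} = \left(3674 - 11304\right) \frac{1}{47406} - \frac{16177}{12878} = \left(-7630\right) \frac{1}{47406} - \frac{16177}{12878} = - \frac{3815}{23703} - \frac{16177}{12878} = - \frac{432573001}{305247234}$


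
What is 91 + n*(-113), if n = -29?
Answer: 3368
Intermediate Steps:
91 + n*(-113) = 91 - 29*(-113) = 91 + 3277 = 3368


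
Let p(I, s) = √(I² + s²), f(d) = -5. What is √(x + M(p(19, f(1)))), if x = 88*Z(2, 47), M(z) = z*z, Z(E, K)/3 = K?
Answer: √12794 ≈ 113.11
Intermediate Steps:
Z(E, K) = 3*K
M(z) = z²
x = 12408 (x = 88*(3*47) = 88*141 = 12408)
√(x + M(p(19, f(1)))) = √(12408 + (√(19² + (-5)²))²) = √(12408 + (√(361 + 25))²) = √(12408 + (√386)²) = √(12408 + 386) = √12794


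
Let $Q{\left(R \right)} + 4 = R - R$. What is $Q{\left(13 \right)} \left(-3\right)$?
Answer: $12$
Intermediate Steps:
$Q{\left(R \right)} = -4$ ($Q{\left(R \right)} = -4 + \left(R - R\right) = -4 + 0 = -4$)
$Q{\left(13 \right)} \left(-3\right) = \left(-4\right) \left(-3\right) = 12$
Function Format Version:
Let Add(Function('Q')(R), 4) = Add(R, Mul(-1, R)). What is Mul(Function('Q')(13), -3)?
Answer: 12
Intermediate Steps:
Function('Q')(R) = -4 (Function('Q')(R) = Add(-4, Add(R, Mul(-1, R))) = Add(-4, 0) = -4)
Mul(Function('Q')(13), -3) = Mul(-4, -3) = 12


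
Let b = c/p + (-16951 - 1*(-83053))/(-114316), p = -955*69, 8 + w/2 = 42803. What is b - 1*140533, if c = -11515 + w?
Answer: -105862722910205/753285282 ≈ -1.4053e+5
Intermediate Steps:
w = 85590 (w = -16 + 2*42803 = -16 + 85606 = 85590)
p = -65895
c = 74075 (c = -11515 + 85590 = 74075)
b = -1282374899/753285282 (b = 74075/(-65895) + (-16951 - 1*(-83053))/(-114316) = 74075*(-1/65895) + (-16951 + 83053)*(-1/114316) = -14815/13179 + 66102*(-1/114316) = -14815/13179 - 33051/57158 = -1282374899/753285282 ≈ -1.7024)
b - 1*140533 = -1282374899/753285282 - 1*140533 = -1282374899/753285282 - 140533 = -105862722910205/753285282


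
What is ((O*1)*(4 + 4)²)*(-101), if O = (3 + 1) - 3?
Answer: -6464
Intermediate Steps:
O = 1 (O = 4 - 3 = 1)
((O*1)*(4 + 4)²)*(-101) = ((1*1)*(4 + 4)²)*(-101) = (1*8²)*(-101) = (1*64)*(-101) = 64*(-101) = -6464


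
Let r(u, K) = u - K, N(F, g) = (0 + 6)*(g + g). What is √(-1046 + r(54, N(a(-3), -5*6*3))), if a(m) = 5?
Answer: 2*√22 ≈ 9.3808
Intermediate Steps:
N(F, g) = 12*g (N(F, g) = 6*(2*g) = 12*g)
√(-1046 + r(54, N(a(-3), -5*6*3))) = √(-1046 + (54 - 12*-5*6*3)) = √(-1046 + (54 - 12*(-30*3))) = √(-1046 + (54 - 12*(-90))) = √(-1046 + (54 - 1*(-1080))) = √(-1046 + (54 + 1080)) = √(-1046 + 1134) = √88 = 2*√22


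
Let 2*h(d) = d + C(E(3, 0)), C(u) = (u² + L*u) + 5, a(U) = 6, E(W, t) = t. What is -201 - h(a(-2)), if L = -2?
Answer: -413/2 ≈ -206.50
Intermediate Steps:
C(u) = 5 + u² - 2*u (C(u) = (u² - 2*u) + 5 = 5 + u² - 2*u)
h(d) = 5/2 + d/2 (h(d) = (d + (5 + 0² - 2*0))/2 = (d + (5 + 0 + 0))/2 = (d + 5)/2 = (5 + d)/2 = 5/2 + d/2)
-201 - h(a(-2)) = -201 - (5/2 + (½)*6) = -201 - (5/2 + 3) = -201 - 1*11/2 = -201 - 11/2 = -413/2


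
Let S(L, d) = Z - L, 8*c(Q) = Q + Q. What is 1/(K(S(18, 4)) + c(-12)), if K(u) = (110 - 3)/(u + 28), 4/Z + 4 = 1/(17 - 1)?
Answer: 566/5043 ≈ 0.11223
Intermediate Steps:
Z = -64/63 (Z = 4/(-4 + 1/(17 - 1)) = 4/(-4 + 1/16) = 4/(-63/16) = 4*(-16/63) = -64/63 ≈ -1.0159)
c(Q) = Q/4 (c(Q) = (Q + Q)/8 = (2*Q)/8 = Q/4)
S(L, d) = -64/63 - L
K(u) = 107/(28 + u)
1/(K(S(18, 4)) + c(-12)) = 1/(107/(28 + (-64/63 - 1*18)) + (1/4)*(-12)) = 1/(107/(28 + (-64/63 - 18)) - 3) = 1/(107/(28 - 1198/63) - 3) = 1/(107/(566/63) - 3) = 1/(107*(63/566) - 3) = 1/(6741/566 - 3) = 1/(5043/566) = 566/5043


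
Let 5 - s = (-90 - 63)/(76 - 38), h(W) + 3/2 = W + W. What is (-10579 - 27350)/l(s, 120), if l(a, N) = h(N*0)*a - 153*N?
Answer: 960868/465463 ≈ 2.0643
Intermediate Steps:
h(W) = -3/2 + 2*W (h(W) = -3/2 + (W + W) = -3/2 + 2*W)
s = 343/38 (s = 5 - (-90 - 63)/(76 - 38) = 5 - (-153)/38 = 5 - 1*(-153/38) = 5 + 153/38 = 343/38 ≈ 9.0263)
l(a, N) = -153*N - 3*a/2 (l(a, N) = (-3/2 + 2*(N*0))*a - 153*N = (-3/2 + 2*0)*a - 153*N = (-3/2 + 0)*a - 153*N = -3*a/2 - 153*N = -153*N - 3*a/2)
(-10579 - 27350)/l(s, 120) = (-10579 - 27350)/(-153*120 - 3/2*343/38) = -37929/(-18360 - 1029/76) = -37929/(-1396389/76) = -37929*(-76/1396389) = 960868/465463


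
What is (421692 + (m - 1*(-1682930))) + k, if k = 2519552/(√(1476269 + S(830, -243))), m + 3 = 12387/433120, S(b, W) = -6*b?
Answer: 911552593667/433120 + 2519552*√1471289/1471289 ≈ 2.1067e+6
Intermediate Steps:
m = -1286973/433120 (m = -3 + 12387/433120 = -1286973/433120 ≈ -2.9714)
k = 2519552*√1471289/1471289 (k = 2519552/(√(1476269 - 6*830)) = 2519552/(√(1476269 - 4980)) = 2519552/(√1471289) = 2519552*(√1471289/1471289) = 2519552*√1471289/1471289 ≈ 2077.2)
(421692 + (m - 1*(-1682930))) + k = (421692 + (-1286973/433120 - 1*(-1682930))) + 2519552*√1471289/1471289 = (421692 + (-1286973/433120 + 1682930)) + 2519552*√1471289/1471289 = (421692 + 728909354627/433120) + 2519552*√1471289/1471289 = 911552593667/433120 + 2519552*√1471289/1471289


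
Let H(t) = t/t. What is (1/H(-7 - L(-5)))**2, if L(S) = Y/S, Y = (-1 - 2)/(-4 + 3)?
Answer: 1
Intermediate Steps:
Y = 3 (Y = -3/(-1) = -3*(-1) = 3)
L(S) = 3/S
H(t) = 1
(1/H(-7 - L(-5)))**2 = (1/1)**2 = 1**2 = 1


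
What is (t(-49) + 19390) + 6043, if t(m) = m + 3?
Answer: 25387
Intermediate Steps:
t(m) = 3 + m
(t(-49) + 19390) + 6043 = ((3 - 49) + 19390) + 6043 = (-46 + 19390) + 6043 = 19344 + 6043 = 25387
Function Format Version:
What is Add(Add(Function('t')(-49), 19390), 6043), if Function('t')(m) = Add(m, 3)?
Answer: 25387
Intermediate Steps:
Function('t')(m) = Add(3, m)
Add(Add(Function('t')(-49), 19390), 6043) = Add(Add(Add(3, -49), 19390), 6043) = Add(Add(-46, 19390), 6043) = Add(19344, 6043) = 25387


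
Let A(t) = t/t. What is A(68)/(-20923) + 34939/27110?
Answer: 731001587/567222530 ≈ 1.2887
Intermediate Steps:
A(t) = 1
A(68)/(-20923) + 34939/27110 = 1/(-20923) + 34939/27110 = 1*(-1/20923) + 34939*(1/27110) = -1/20923 + 34939/27110 = 731001587/567222530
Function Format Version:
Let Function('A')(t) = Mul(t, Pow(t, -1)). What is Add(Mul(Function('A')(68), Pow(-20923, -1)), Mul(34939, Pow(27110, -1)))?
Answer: Rational(731001587, 567222530) ≈ 1.2887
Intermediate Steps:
Function('A')(t) = 1
Add(Mul(Function('A')(68), Pow(-20923, -1)), Mul(34939, Pow(27110, -1))) = Add(Mul(1, Pow(-20923, -1)), Mul(34939, Pow(27110, -1))) = Add(Mul(1, Rational(-1, 20923)), Mul(34939, Rational(1, 27110))) = Add(Rational(-1, 20923), Rational(34939, 27110)) = Rational(731001587, 567222530)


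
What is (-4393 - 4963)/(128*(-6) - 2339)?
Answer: 9356/3107 ≈ 3.0113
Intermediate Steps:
(-4393 - 4963)/(128*(-6) - 2339) = -9356/(-768 - 2339) = -9356/(-3107) = -9356*(-1/3107) = 9356/3107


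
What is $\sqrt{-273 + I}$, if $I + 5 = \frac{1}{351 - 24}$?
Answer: $\frac{i \sqrt{29725935}}{327} \approx 16.673 i$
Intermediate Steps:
$I = - \frac{1634}{327}$ ($I = -5 + \frac{1}{351 - 24} = -5 + \frac{1}{327} = - \frac{1634}{327} \approx -4.9969$)
$\sqrt{-273 + I} = \sqrt{-273 - \frac{1634}{327}} = \sqrt{- \frac{90905}{327}} = \frac{i \sqrt{29725935}}{327}$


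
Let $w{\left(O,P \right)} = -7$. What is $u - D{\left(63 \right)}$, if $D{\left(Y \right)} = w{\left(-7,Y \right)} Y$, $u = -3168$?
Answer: $-2727$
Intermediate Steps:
$D{\left(Y \right)} = - 7 Y$
$u - D{\left(63 \right)} = -3168 - \left(-7\right) 63 = -3168 - -441 = -3168 + 441 = -2727$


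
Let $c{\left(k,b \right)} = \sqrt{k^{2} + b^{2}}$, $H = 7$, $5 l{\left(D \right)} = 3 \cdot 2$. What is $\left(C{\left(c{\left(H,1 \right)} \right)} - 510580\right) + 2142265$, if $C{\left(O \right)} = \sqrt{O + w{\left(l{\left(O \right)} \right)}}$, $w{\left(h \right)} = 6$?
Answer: $1631685 + \sqrt{6 + 5 \sqrt{2}} \approx 1.6317 \cdot 10^{6}$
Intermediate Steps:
$l{\left(D \right)} = \frac{6}{5}$ ($l{\left(D \right)} = \frac{3 \cdot 2}{5} = \frac{1}{5} \cdot 6 = \frac{6}{5}$)
$c{\left(k,b \right)} = \sqrt{b^{2} + k^{2}}$
$C{\left(O \right)} = \sqrt{6 + O}$ ($C{\left(O \right)} = \sqrt{O + 6} = \sqrt{6 + O}$)
$\left(C{\left(c{\left(H,1 \right)} \right)} - 510580\right) + 2142265 = \left(\sqrt{6 + \sqrt{1^{2} + 7^{2}}} - 510580\right) + 2142265 = \left(\sqrt{6 + \sqrt{1 + 49}} - 510580\right) + 2142265 = \left(\sqrt{6 + \sqrt{50}} - 510580\right) + 2142265 = \left(\sqrt{6 + 5 \sqrt{2}} - 510580\right) + 2142265 = \left(-510580 + \sqrt{6 + 5 \sqrt{2}}\right) + 2142265 = 1631685 + \sqrt{6 + 5 \sqrt{2}}$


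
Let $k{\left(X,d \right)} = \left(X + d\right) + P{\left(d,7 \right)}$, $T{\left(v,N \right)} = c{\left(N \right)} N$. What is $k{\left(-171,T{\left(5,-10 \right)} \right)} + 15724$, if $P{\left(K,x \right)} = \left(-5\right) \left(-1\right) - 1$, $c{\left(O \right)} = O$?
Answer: $15657$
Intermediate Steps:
$P{\left(K,x \right)} = 4$ ($P{\left(K,x \right)} = 5 - 1 = 4$)
$T{\left(v,N \right)} = N^{2}$ ($T{\left(v,N \right)} = N N = N^{2}$)
$k{\left(X,d \right)} = 4 + X + d$ ($k{\left(X,d \right)} = \left(X + d\right) + 4 = 4 + X + d$)
$k{\left(-171,T{\left(5,-10 \right)} \right)} + 15724 = \left(4 - 171 + \left(-10\right)^{2}\right) + 15724 = \left(4 - 171 + 100\right) + 15724 = -67 + 15724 = 15657$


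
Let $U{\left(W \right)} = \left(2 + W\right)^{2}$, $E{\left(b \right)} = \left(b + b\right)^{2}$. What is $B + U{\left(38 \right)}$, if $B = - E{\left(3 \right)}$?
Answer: $1564$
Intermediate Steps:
$E{\left(b \right)} = 4 b^{2}$ ($E{\left(b \right)} = \left(2 b\right)^{2} = 4 b^{2}$)
$B = -36$ ($B = - 4 \cdot 3^{2} = - 4 \cdot 9 = \left(-1\right) 36 = -36$)
$B + U{\left(38 \right)} = -36 + \left(2 + 38\right)^{2} = -36 + 40^{2} = -36 + 1600 = 1564$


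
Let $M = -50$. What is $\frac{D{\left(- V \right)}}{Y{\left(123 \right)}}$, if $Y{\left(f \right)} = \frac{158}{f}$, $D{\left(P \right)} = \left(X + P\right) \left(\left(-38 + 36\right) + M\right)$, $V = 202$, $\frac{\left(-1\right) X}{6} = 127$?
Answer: $\frac{3082872}{79} \approx 39024.0$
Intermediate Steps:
$X = -762$ ($X = \left(-6\right) 127 = -762$)
$D{\left(P \right)} = 39624 - 52 P$ ($D{\left(P \right)} = \left(-762 + P\right) \left(\left(-38 + 36\right) - 50\right) = \left(-762 + P\right) \left(-2 - 50\right) = \left(-762 + P\right) \left(-52\right) = 39624 - 52 P$)
$\frac{D{\left(- V \right)}}{Y{\left(123 \right)}} = \frac{39624 - 52 \left(\left(-1\right) 202\right)}{158 \cdot \frac{1}{123}} = \frac{39624 - -10504}{158 \cdot \frac{1}{123}} = \frac{39624 + 10504}{\frac{158}{123}} = 50128 \cdot \frac{123}{158} = \frac{3082872}{79}$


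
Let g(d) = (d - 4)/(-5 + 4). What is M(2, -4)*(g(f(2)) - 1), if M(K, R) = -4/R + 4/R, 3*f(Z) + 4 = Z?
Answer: 0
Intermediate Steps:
f(Z) = -4/3 + Z/3
M(K, R) = 0
g(d) = 4 - d (g(d) = (-4 + d)/(-1) = (-4 + d)*(-1) = 4 - d)
M(2, -4)*(g(f(2)) - 1) = 0*((4 - (-4/3 + (⅓)*2)) - 1) = 0*((4 - (-4/3 + ⅔)) - 1) = 0*((4 - 1*(-⅔)) - 1) = 0*((4 + ⅔) - 1) = 0*(14/3 - 1) = 0*(11/3) = 0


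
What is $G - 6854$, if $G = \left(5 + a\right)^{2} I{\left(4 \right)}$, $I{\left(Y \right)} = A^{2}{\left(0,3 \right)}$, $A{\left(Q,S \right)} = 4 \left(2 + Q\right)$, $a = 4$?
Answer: $-1670$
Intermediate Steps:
$A{\left(Q,S \right)} = 8 + 4 Q$
$I{\left(Y \right)} = 64$ ($I{\left(Y \right)} = \left(8 + 4 \cdot 0\right)^{2} = \left(8 + 0\right)^{2} = 8^{2} = 64$)
$G = 5184$ ($G = \left(5 + 4\right)^{2} \cdot 64 = 9^{2} \cdot 64 = 81 \cdot 64 = 5184$)
$G - 6854 = 5184 - 6854 = -1670$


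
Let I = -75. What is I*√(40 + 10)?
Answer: -375*√2 ≈ -530.33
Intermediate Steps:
I*√(40 + 10) = -75*√(40 + 10) = -375*√2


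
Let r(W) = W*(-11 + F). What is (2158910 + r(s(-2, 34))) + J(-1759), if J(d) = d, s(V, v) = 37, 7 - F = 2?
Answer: 2156929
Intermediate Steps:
F = 5 (F = 7 - 1*2 = 7 - 2 = 5)
r(W) = -6*W (r(W) = W*(-11 + 5) = W*(-6) = -6*W)
(2158910 + r(s(-2, 34))) + J(-1759) = (2158910 - 6*37) - 1759 = (2158910 - 222) - 1759 = 2158688 - 1759 = 2156929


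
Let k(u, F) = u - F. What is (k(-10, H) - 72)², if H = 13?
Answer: 9025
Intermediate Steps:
(k(-10, H) - 72)² = ((-10 - 1*13) - 72)² = ((-10 - 13) - 72)² = (-23 - 72)² = (-95)² = 9025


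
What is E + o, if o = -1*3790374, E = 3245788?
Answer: -544586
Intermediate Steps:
o = -3790374
E + o = 3245788 - 3790374 = -544586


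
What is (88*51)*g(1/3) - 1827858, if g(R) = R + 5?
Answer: -1803922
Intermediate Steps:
g(R) = 5 + R
(88*51)*g(1/3) - 1827858 = (88*51)*(5 + 1/3) - 1827858 = 4488*(5 + ⅓) - 1827858 = 4488*(16/3) - 1827858 = 23936 - 1827858 = -1803922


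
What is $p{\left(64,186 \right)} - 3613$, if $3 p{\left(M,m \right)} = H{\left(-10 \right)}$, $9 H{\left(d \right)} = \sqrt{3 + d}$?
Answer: $-3613 + \frac{i \sqrt{7}}{27} \approx -3613.0 + 0.097991 i$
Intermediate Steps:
$H{\left(d \right)} = \frac{\sqrt{3 + d}}{9}$
$p{\left(M,m \right)} = \frac{i \sqrt{7}}{27}$ ($p{\left(M,m \right)} = \frac{\frac{1}{9} \sqrt{3 - 10}}{3} = \frac{\frac{1}{9} \sqrt{-7}}{3} = \frac{\frac{1}{9} i \sqrt{7}}{3} = \frac{i \sqrt{7}}{27}$)
$p{\left(64,186 \right)} - 3613 = \frac{i \sqrt{7}}{27} - 3613 = -3613 + \frac{i \sqrt{7}}{27}$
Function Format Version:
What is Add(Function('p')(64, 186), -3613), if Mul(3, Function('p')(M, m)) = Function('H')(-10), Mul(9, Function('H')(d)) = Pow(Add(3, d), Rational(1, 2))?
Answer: Add(-3613, Mul(Rational(1, 27), I, Pow(7, Rational(1, 2)))) ≈ Add(-3613.0, Mul(0.097991, I))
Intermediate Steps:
Function('H')(d) = Mul(Rational(1, 9), Pow(Add(3, d), Rational(1, 2)))
Function('p')(M, m) = Mul(Rational(1, 27), I, Pow(7, Rational(1, 2))) (Function('p')(M, m) = Mul(Rational(1, 3), Mul(Rational(1, 9), Pow(Add(3, -10), Rational(1, 2)))) = Mul(Rational(1, 3), Mul(Rational(1, 9), Pow(-7, Rational(1, 2)))) = Mul(Rational(1, 3), Mul(Rational(1, 9), Mul(I, Pow(7, Rational(1, 2))))) = Mul(Rational(1, 3), Mul(Rational(1, 9), I, Pow(7, Rational(1, 2)))) = Mul(Rational(1, 27), I, Pow(7, Rational(1, 2))))
Add(Function('p')(64, 186), -3613) = Add(Mul(Rational(1, 27), I, Pow(7, Rational(1, 2))), -3613) = Add(-3613, Mul(Rational(1, 27), I, Pow(7, Rational(1, 2))))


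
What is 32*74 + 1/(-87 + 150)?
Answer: 149185/63 ≈ 2368.0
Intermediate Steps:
32*74 + 1/(-87 + 150) = 2368 + 1/63 = 149185/63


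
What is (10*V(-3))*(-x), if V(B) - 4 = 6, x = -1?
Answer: 100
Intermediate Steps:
V(B) = 10 (V(B) = 4 + 6 = 10)
(10*V(-3))*(-x) = (10*10)*(-1*(-1)) = 100*1 = 100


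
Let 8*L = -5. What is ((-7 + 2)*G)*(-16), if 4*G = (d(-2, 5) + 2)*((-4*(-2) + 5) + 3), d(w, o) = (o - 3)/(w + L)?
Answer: 8320/21 ≈ 396.19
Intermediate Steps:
L = -5/8 (L = (⅛)*(-5) = -5/8 ≈ -0.62500)
d(w, o) = (-3 + o)/(-5/8 + w) (d(w, o) = (o - 3)/(w - 5/8) = (-3 + o)/(-5/8 + w))
G = 104/21 (G = ((8*(-3 + 5)/(-5 + 8*(-2)) + 2)*((-4*(-2) + 5) + 3))/4 = ((8*2/(-5 - 16) + 2)*((8 + 5) + 3))/4 = ((8*2/(-21) + 2)*(13 + 3))/4 = ((8*(-1/21)*2 + 2)*16)/4 = ((-16/21 + 2)*16)/4 = ((26/21)*16)/4 = (¼)*(416/21) = 104/21 ≈ 4.9524)
((-7 + 2)*G)*(-16) = ((-7 + 2)*(104/21))*(-16) = -5*104/21*(-16) = -520/21*(-16) = 8320/21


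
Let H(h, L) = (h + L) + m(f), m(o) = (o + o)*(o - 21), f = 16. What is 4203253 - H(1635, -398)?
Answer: 4202176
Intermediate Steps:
m(o) = 2*o*(-21 + o) (m(o) = (2*o)*(-21 + o) = 2*o*(-21 + o))
H(h, L) = -160 + L + h (H(h, L) = (h + L) + 2*16*(-21 + 16) = (L + h) + 2*16*(-5) = (L + h) - 160 = -160 + L + h)
4203253 - H(1635, -398) = 4203253 - (-160 - 398 + 1635) = 4203253 - 1*1077 = 4203253 - 1077 = 4202176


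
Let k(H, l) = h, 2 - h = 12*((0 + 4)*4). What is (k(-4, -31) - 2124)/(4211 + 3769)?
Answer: -1157/3990 ≈ -0.28998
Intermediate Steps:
h = -190 (h = 2 - 12*(0 + 4)*4 = 2 - 12*4*4 = 2 - 12*16 = 2 - 1*192 = 2 - 192 = -190)
k(H, l) = -190
(k(-4, -31) - 2124)/(4211 + 3769) = (-190 - 2124)/(4211 + 3769) = -2314/7980 = -2314*1/7980 = -1157/3990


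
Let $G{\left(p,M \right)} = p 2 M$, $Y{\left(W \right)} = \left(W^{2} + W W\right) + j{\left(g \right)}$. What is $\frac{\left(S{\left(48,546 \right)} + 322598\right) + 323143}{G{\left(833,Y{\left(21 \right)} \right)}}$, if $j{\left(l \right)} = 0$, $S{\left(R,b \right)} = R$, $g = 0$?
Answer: $\frac{215263}{489804} \approx 0.43949$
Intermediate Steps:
$Y{\left(W \right)} = 2 W^{2}$ ($Y{\left(W \right)} = \left(W^{2} + W W\right) + 0 = \left(W^{2} + W^{2}\right) + 0 = 2 W^{2} + 0 = 2 W^{2}$)
$G{\left(p,M \right)} = 2 M p$ ($G{\left(p,M \right)} = 2 p M = 2 M p$)
$\frac{\left(S{\left(48,546 \right)} + 322598\right) + 323143}{G{\left(833,Y{\left(21 \right)} \right)}} = \frac{\left(48 + 322598\right) + 323143}{2 \cdot 2 \cdot 21^{2} \cdot 833} = \frac{322646 + 323143}{2 \cdot 2 \cdot 441 \cdot 833} = \frac{645789}{2 \cdot 882 \cdot 833} = \frac{645789}{1469412} = 645789 \cdot \frac{1}{1469412} = \frac{215263}{489804}$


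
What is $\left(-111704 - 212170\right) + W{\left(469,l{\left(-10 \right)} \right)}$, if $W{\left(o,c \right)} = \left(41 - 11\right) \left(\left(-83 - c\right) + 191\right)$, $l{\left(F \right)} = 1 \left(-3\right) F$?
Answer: $-321534$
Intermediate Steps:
$l{\left(F \right)} = - 3 F$
$W{\left(o,c \right)} = 3240 - 30 c$ ($W{\left(o,c \right)} = 30 \left(108 - c\right) = 3240 - 30 c$)
$\left(-111704 - 212170\right) + W{\left(469,l{\left(-10 \right)} \right)} = \left(-111704 - 212170\right) + \left(3240 - 30 \left(\left(-3\right) \left(-10\right)\right)\right) = -323874 + \left(3240 - 900\right) = -323874 + 2340 = -321534$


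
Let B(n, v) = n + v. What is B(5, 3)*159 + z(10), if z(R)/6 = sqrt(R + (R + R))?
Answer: 1272 + 6*sqrt(30) ≈ 1304.9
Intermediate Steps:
z(R) = 6*sqrt(3)*sqrt(R) (z(R) = 6*sqrt(R + (R + R)) = 6*sqrt(R + 2*R) = 6*sqrt(3*R) = 6*(sqrt(3)*sqrt(R)) = 6*sqrt(3)*sqrt(R))
B(5, 3)*159 + z(10) = (5 + 3)*159 + 6*sqrt(3)*sqrt(10) = 8*159 + 6*sqrt(30) = 1272 + 6*sqrt(30)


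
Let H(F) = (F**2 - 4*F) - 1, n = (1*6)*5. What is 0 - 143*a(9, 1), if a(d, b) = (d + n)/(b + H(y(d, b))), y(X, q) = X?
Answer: -1859/15 ≈ -123.93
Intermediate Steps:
n = 30 (n = 6*5 = 30)
H(F) = -1 + F**2 - 4*F
a(d, b) = (30 + d)/(-1 + b + d**2 - 4*d) (a(d, b) = (d + 30)/(b + (-1 + d**2 - 4*d)) = (30 + d)/(-1 + b + d**2 - 4*d))
0 - 143*a(9, 1) = 0 - 143*(30 + 9)/(-1 + 1 + 9**2 - 4*9) = 0 - 143*39/(-1 + 1 + 81 - 36) = 0 - 143*39/45 = 0 - 143*13/15 = 0 - 1859/15 = -1859/15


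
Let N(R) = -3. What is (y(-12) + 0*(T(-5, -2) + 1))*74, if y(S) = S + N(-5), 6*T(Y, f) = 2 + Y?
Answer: -1110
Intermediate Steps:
T(Y, f) = ⅓ + Y/6 (T(Y, f) = (2 + Y)/6 = ⅓ + Y/6)
y(S) = -3 + S (y(S) = S - 3 = -3 + S)
(y(-12) + 0*(T(-5, -2) + 1))*74 = ((-3 - 12) + 0*((⅓ + (⅙)*(-5)) + 1))*74 = (-15 + 0*((⅓ - ⅚) + 1))*74 = (-15 + 0*(-½ + 1))*74 = (-15 + 0*(½))*74 = (-15 + 0)*74 = -15*74 = -1110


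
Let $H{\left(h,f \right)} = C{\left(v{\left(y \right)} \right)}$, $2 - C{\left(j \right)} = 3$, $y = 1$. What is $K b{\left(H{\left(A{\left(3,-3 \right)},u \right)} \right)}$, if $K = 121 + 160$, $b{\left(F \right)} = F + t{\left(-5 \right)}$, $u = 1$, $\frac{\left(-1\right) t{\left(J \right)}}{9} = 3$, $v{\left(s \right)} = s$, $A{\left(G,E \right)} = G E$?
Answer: $-7868$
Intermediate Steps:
$A{\left(G,E \right)} = E G$
$t{\left(J \right)} = -27$ ($t{\left(J \right)} = \left(-9\right) 3 = -27$)
$C{\left(j \right)} = -1$ ($C{\left(j \right)} = 2 - 3 = -1$)
$H{\left(h,f \right)} = -1$
$b{\left(F \right)} = -27 + F$ ($b{\left(F \right)} = F - 27 = -27 + F$)
$K = 281$
$K b{\left(H{\left(A{\left(3,-3 \right)},u \right)} \right)} = 281 \left(-27 - 1\right) = 281 \left(-28\right) = -7868$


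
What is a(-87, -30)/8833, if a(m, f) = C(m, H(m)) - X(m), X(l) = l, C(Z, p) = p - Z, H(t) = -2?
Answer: 172/8833 ≈ 0.019472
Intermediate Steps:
a(m, f) = -2 - 2*m (a(m, f) = (-2 - m) - m = -2 - 2*m)
a(-87, -30)/8833 = (-2 - 2*(-87))/8833 = (-2 + 174)*(1/8833) = 172*(1/8833) = 172/8833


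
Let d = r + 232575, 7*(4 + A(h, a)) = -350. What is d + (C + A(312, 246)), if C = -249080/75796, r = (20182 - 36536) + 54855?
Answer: 5135533608/18949 ≈ 2.7102e+5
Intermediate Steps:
A(h, a) = -54 (A(h, a) = -4 + (1/7)*(-350) = -4 - 50 = -54)
r = 38501 (r = -16354 + 54855 = 38501)
C = -62270/18949 (C = -249080*1/75796 = -62270/18949 ≈ -3.2862)
d = 271076 (d = 38501 + 232575 = 271076)
d + (C + A(312, 246)) = 271076 + (-62270/18949 - 54) = 271076 - 1085516/18949 = 5135533608/18949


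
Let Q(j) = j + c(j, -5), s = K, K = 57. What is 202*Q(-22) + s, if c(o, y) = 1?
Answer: -4185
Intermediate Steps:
s = 57
Q(j) = 1 + j (Q(j) = j + 1 = 1 + j)
202*Q(-22) + s = 202*(1 - 22) + 57 = 202*(-21) + 57 = -4242 + 57 = -4185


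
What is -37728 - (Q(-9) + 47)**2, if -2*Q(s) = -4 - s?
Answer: -158833/4 ≈ -39708.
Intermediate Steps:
Q(s) = 2 + s/2 (Q(s) = -(-4 - s)/2 = 2 + s/2)
-37728 - (Q(-9) + 47)**2 = -37728 - ((2 + (1/2)*(-9)) + 47)**2 = -37728 - ((2 - 9/2) + 47)**2 = -37728 - (-5/2 + 47)**2 = -37728 - (89/2)**2 = -37728 - 1*7921/4 = -37728 - 7921/4 = -158833/4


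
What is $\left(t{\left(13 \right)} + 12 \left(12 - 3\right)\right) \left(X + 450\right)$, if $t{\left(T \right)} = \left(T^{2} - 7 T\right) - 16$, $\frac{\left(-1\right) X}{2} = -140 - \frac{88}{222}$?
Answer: $\frac{13790060}{111} \approx 1.2423 \cdot 10^{5}$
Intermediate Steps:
$X = \frac{31168}{111}$ ($X = - 2 \left(-140 - \frac{88}{222}\right) = - 2 \left(-140 - 88 \cdot \frac{1}{222}\right) = - 2 \left(-140 - \frac{44}{111}\right) = \left(-2\right) \left(- \frac{15584}{111}\right) = \frac{31168}{111} \approx 280.79$)
$t{\left(T \right)} = -16 + T^{2} - 7 T$
$\left(t{\left(13 \right)} + 12 \left(12 - 3\right)\right) \left(X + 450\right) = \left(\left(-16 + 13^{2} - 91\right) + 12 \left(12 - 3\right)\right) \left(\frac{31168}{111} + 450\right) = \left(\left(-16 + 169 - 91\right) + 12 \cdot 9\right) \frac{81118}{111} = \left(62 + 108\right) \frac{81118}{111} = 170 \cdot \frac{81118}{111} = \frac{13790060}{111}$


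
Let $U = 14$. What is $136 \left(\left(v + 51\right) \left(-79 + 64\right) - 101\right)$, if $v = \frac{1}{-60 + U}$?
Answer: $- \frac{2707828}{23} \approx -1.1773 \cdot 10^{5}$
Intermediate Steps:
$v = - \frac{1}{46}$ ($v = \frac{1}{-60 + 14} = \frac{1}{-46} = - \frac{1}{46} \approx -0.021739$)
$136 \left(\left(v + 51\right) \left(-79 + 64\right) - 101\right) = 136 \left(\left(- \frac{1}{46} + 51\right) \left(-79 + 64\right) - 101\right) = 136 \left(\frac{2345}{46} \left(-15\right) - 101\right) = 136 \left(- \frac{35175}{46} - 101\right) = 136 \left(- \frac{39821}{46}\right) = - \frac{2707828}{23}$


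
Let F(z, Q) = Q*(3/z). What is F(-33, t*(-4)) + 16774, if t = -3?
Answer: 184502/11 ≈ 16773.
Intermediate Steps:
F(z, Q) = 3*Q/z
F(-33, t*(-4)) + 16774 = 3*(-3*(-4))/(-33) + 16774 = 3*12*(-1/33) + 16774 = -12/11 + 16774 = 184502/11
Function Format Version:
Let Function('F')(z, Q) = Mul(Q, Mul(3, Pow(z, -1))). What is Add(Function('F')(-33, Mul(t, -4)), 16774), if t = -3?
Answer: Rational(184502, 11) ≈ 16773.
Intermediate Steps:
Function('F')(z, Q) = Mul(3, Q, Pow(z, -1))
Add(Function('F')(-33, Mul(t, -4)), 16774) = Add(Mul(3, Mul(-3, -4), Pow(-33, -1)), 16774) = Add(Mul(3, 12, Rational(-1, 33)), 16774) = Add(Rational(-12, 11), 16774) = Rational(184502, 11)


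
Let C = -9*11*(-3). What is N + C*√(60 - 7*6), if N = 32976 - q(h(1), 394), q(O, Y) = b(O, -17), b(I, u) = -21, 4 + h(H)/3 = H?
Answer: 32997 + 891*√2 ≈ 34257.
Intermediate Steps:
h(H) = -12 + 3*H
q(O, Y) = -21
N = 32997 (N = 32976 - 1*(-21) = 32976 + 21 = 32997)
C = 297 (C = -99*(-3) = 297)
N + C*√(60 - 7*6) = 32997 + 297*√(60 - 7*6) = 32997 + 297*√(60 - 42) = 32997 + 297*√18 = 32997 + 297*(3*√2) = 32997 + 891*√2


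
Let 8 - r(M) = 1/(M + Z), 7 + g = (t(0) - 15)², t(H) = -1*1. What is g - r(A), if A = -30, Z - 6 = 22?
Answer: 481/2 ≈ 240.50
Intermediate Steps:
Z = 28 (Z = 6 + 22 = 28)
t(H) = -1
g = 249 (g = -7 + (-1 - 15)² = -7 + (-16)² = -7 + 256 = 249)
r(M) = 8 - 1/(28 + M) (r(M) = 8 - 1/(M + 28) = 8 - 1/(28 + M))
g - r(A) = 249 - (223 + 8*(-30))/(28 - 30) = 249 - (223 - 240)/(-2) = 249 - (-1)*(-17)/2 = 249 - 1*17/2 = 249 - 17/2 = 481/2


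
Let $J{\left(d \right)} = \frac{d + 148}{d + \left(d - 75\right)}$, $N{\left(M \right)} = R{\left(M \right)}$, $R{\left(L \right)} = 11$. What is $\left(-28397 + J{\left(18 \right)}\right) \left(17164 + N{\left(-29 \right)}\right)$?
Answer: $- \frac{6341290525}{13} \approx -4.8779 \cdot 10^{8}$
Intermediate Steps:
$N{\left(M \right)} = 11$
$J{\left(d \right)} = \frac{148 + d}{-75 + 2 d}$ ($J{\left(d \right)} = \frac{148 + d}{d + \left(d - 75\right)} = \frac{148 + d}{d + \left(-75 + d\right)} = \frac{148 + d}{-75 + 2 d}$)
$\left(-28397 + J{\left(18 \right)}\right) \left(17164 + N{\left(-29 \right)}\right) = \left(-28397 + \frac{148 + 18}{-75 + 2 \cdot 18}\right) \left(17164 + 11\right) = \left(-28397 + \frac{1}{-75 + 36} \cdot 166\right) 17175 = \left(-28397 + \frac{1}{-39} \cdot 166\right) 17175 = \left(-28397 - \frac{166}{39}\right) 17175 = \left(- \frac{1107649}{39}\right) 17175 = - \frac{6341290525}{13}$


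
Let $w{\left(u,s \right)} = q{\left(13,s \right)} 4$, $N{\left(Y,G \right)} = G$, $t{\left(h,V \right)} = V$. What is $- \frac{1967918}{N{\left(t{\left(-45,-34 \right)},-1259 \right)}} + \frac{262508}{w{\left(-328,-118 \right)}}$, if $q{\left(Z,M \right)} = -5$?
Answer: $- \frac{72784803}{6295} \approx -11562.0$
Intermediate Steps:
$w{\left(u,s \right)} = -20$ ($w{\left(u,s \right)} = \left(-5\right) 4 = -20$)
$- \frac{1967918}{N{\left(t{\left(-45,-34 \right)},-1259 \right)}} + \frac{262508}{w{\left(-328,-118 \right)}} = - \frac{1967918}{-1259} + \frac{262508}{-20} = \left(-1967918\right) \left(- \frac{1}{1259}\right) + 262508 \left(- \frac{1}{20}\right) = \frac{1967918}{1259} - \frac{65627}{5} = - \frac{72784803}{6295}$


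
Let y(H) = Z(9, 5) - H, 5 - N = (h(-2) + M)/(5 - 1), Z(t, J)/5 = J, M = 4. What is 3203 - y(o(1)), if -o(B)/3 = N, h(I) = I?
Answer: 6329/2 ≈ 3164.5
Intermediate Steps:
Z(t, J) = 5*J
N = 9/2 (N = 5 - (-2 + 4)/(5 - 1) = 5 - 2/4 = 5 - 1*1/2 = 5 - 1/2 = 9/2 ≈ 4.5000)
o(B) = -27/2 (o(B) = -3*9/2 = -27/2)
y(H) = 25 - H (y(H) = 5*5 - H = 25 - H)
3203 - y(o(1)) = 3203 - (25 - 1*(-27/2)) = 3203 - (25 + 27/2) = 3203 - 1*77/2 = 3203 - 77/2 = 6329/2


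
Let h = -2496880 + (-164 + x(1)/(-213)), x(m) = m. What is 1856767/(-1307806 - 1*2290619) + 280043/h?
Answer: -1202202381838666/1913895646962525 ≈ -0.62814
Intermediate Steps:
h = -531870373/213 (h = -2496880 + (-164 + 1/(-213)) = -2496880 + (-164 + 1*(-1/213)) = -2496880 + (-164 - 1/213) = -2496880 - 34933/213 = -531870373/213 ≈ -2.4970e+6)
1856767/(-1307806 - 1*2290619) + 280043/h = 1856767/(-1307806 - 1*2290619) + 280043/(-531870373/213) = 1856767/(-1307806 - 2290619) + 280043*(-213/531870373) = 1856767/(-3598425) - 59649159/531870373 = 1856767*(-1/3598425) - 59649159/531870373 = -1856767/3598425 - 59649159/531870373 = -1202202381838666/1913895646962525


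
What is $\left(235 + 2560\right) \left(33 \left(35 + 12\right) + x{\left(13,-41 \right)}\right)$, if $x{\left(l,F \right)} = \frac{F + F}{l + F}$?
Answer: $\frac{60805225}{14} \approx 4.3432 \cdot 10^{6}$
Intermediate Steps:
$x{\left(l,F \right)} = \frac{2 F}{F + l}$
$\left(235 + 2560\right) \left(33 \left(35 + 12\right) + x{\left(13,-41 \right)}\right) = \left(235 + 2560\right) \left(33 \left(35 + 12\right) + 2 \left(-41\right) \frac{1}{-41 + 13}\right) = 2795 \left(33 \cdot 47 + 2 \left(-41\right) \frac{1}{-28}\right) = 2795 \left(1551 + 2 \left(-41\right) \left(- \frac{1}{28}\right)\right) = 2795 \left(1551 + \frac{41}{14}\right) = 2795 \cdot \frac{21755}{14} = \frac{60805225}{14}$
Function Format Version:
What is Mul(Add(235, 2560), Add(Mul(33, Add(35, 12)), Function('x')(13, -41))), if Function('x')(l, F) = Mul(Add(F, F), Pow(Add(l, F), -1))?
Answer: Rational(60805225, 14) ≈ 4.3432e+6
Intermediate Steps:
Function('x')(l, F) = Mul(2, F, Pow(Add(F, l), -1)) (Function('x')(l, F) = Mul(Mul(2, F), Pow(Add(F, l), -1)) = Mul(2, F, Pow(Add(F, l), -1)))
Mul(Add(235, 2560), Add(Mul(33, Add(35, 12)), Function('x')(13, -41))) = Mul(Add(235, 2560), Add(Mul(33, Add(35, 12)), Mul(2, -41, Pow(Add(-41, 13), -1)))) = Mul(2795, Add(Mul(33, 47), Mul(2, -41, Pow(-28, -1)))) = Mul(2795, Add(1551, Mul(2, -41, Rational(-1, 28)))) = Mul(2795, Add(1551, Rational(41, 14))) = Mul(2795, Rational(21755, 14)) = Rational(60805225, 14)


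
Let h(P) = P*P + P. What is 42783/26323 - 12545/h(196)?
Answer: 1321715161/1016383676 ≈ 1.3004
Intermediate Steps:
h(P) = P + P² (h(P) = P² + P = P + P²)
42783/26323 - 12545/h(196) = 42783/26323 - 12545*1/(196*(1 + 196)) = 42783*(1/26323) - 12545/(196*197) = 42783/26323 - 12545/38612 = 1321715161/1016383676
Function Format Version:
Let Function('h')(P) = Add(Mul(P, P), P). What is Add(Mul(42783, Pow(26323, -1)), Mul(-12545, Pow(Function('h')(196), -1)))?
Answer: Rational(1321715161, 1016383676) ≈ 1.3004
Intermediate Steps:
Function('h')(P) = Add(P, Pow(P, 2)) (Function('h')(P) = Add(Pow(P, 2), P) = Add(P, Pow(P, 2)))
Add(Mul(42783, Pow(26323, -1)), Mul(-12545, Pow(Function('h')(196), -1))) = Add(Mul(42783, Pow(26323, -1)), Mul(-12545, Pow(Mul(196, Add(1, 196)), -1))) = Add(Mul(42783, Rational(1, 26323)), Mul(-12545, Pow(Mul(196, 197), -1))) = Add(Rational(42783, 26323), Mul(-12545, Pow(38612, -1))) = Add(Rational(42783, 26323), Mul(-12545, Rational(1, 38612))) = Add(Rational(42783, 26323), Rational(-12545, 38612)) = Rational(1321715161, 1016383676)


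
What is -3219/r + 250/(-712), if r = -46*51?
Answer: 142119/139196 ≈ 1.0210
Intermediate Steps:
r = -2346
-3219/r + 250/(-712) = -3219/(-2346) + 250/(-712) = -3219*(-1/2346) + 250*(-1/712) = 1073/782 - 125/356 = 142119/139196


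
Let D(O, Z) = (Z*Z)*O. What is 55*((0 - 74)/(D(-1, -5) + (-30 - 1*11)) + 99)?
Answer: 16520/3 ≈ 5506.7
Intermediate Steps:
D(O, Z) = O*Z² (D(O, Z) = Z²*O = O*Z²)
55*((0 - 74)/(D(-1, -5) + (-30 - 1*11)) + 99) = 55*((0 - 74)/(-1*(-5)² + (-30 - 1*11)) + 99) = 55*(-74/(-1*25 + (-30 - 11)) + 99) = 55*(-74/(-25 - 41) + 99) = 55*(-74/(-66) + 99) = 55*(-74*(-1/66) + 99) = 55*(37/33 + 99) = 55*(3304/33) = 16520/3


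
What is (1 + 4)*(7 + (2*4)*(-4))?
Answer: -125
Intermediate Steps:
(1 + 4)*(7 + (2*4)*(-4)) = 5*(7 + 8*(-4)) = 5*(7 - 32) = 5*(-25) = -125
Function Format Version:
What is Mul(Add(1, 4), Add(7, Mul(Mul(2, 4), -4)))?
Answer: -125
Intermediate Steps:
Mul(Add(1, 4), Add(7, Mul(Mul(2, 4), -4))) = Mul(5, Add(7, Mul(8, -4))) = Mul(5, Add(7, -32)) = Mul(5, -25) = -125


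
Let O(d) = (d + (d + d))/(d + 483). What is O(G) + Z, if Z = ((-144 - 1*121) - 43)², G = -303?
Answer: 1897179/20 ≈ 94859.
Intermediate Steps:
Z = 94864 (Z = ((-144 - 121) - 43)² = (-265 - 43)² = (-308)² = 94864)
O(d) = 3*d/(483 + d) (O(d) = (d + 2*d)/(483 + d) = (3*d)/(483 + d) = 3*d/(483 + d))
O(G) + Z = 3*(-303)/(483 - 303) + 94864 = 3*(-303)/180 + 94864 = 3*(-303)*(1/180) + 94864 = -101/20 + 94864 = 1897179/20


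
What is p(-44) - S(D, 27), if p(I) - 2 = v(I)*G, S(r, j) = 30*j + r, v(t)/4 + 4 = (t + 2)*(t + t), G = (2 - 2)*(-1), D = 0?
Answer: -808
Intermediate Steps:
G = 0 (G = 0*(-1) = 0)
v(t) = -16 + 8*t*(2 + t) (v(t) = -16 + 4*((t + 2)*(t + t)) = -16 + 4*((2 + t)*(2*t)) = -16 + 4*(2*t*(2 + t)) = -16 + 8*t*(2 + t))
S(r, j) = r + 30*j
p(I) = 2 (p(I) = 2 + (-16 + 8*I² + 16*I)*0 = 2 + 0 = 2)
p(-44) - S(D, 27) = 2 - (0 + 30*27) = 2 - (0 + 810) = 2 - 1*810 = 2 - 810 = -808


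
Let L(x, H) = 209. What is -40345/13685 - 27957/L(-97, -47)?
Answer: -78204730/572033 ≈ -136.71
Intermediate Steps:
-40345/13685 - 27957/L(-97, -47) = -40345/13685 - 27957/209 = -40345*1/13685 - 27957*1/209 = -8069/2737 - 27957/209 = -78204730/572033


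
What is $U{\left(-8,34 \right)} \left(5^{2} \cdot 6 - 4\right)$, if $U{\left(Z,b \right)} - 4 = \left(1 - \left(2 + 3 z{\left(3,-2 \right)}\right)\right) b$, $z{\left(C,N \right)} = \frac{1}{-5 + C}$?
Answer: $3066$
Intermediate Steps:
$U{\left(Z,b \right)} = 4 + \frac{b}{2}$ ($U{\left(Z,b \right)} = 4 + \left(1 - \left(2 + \frac{3}{-5 + 3}\right)\right) b = 4 + \left(1 - \left(2 + \frac{3}{-2}\right)\right) b = 4 + \left(1 - \frac{1}{2}\right) b = 4 + \frac{b}{2}$)
$U{\left(-8,34 \right)} \left(5^{2} \cdot 6 - 4\right) = \left(4 + \frac{1}{2} \cdot 34\right) \left(5^{2} \cdot 6 - 4\right) = \left(4 + 17\right) \left(25 \cdot 6 - 4\right) = 21 \left(150 - 4\right) = 21 \cdot 146 = 3066$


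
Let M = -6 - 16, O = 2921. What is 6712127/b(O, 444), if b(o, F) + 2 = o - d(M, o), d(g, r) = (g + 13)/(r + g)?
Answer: 19458456173/8462190 ≈ 2299.5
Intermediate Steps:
M = -22
d(g, r) = (13 + g)/(g + r)
b(o, F) = -2 + o + 9/(-22 + o) (b(o, F) = -2 + (o - (13 - 22)/(-22 + o)) = -2 + (o - (-9)/(-22 + o)) = -2 + (o + 9/(-22 + o)) = -2 + o + 9/(-22 + o))
6712127/b(O, 444) = 6712127/(((9 + (-22 + 2921)*(-2 + 2921))/(-22 + 2921))) = 6712127/(((9 + 2899*2919)/2899)) = 6712127/(((9 + 8462181)/2899)) = 6712127/(((1/2899)*8462190)) = 6712127/(8462190/2899) = 6712127*(2899/8462190) = 19458456173/8462190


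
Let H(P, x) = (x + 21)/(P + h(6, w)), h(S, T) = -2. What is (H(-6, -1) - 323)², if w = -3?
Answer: 423801/4 ≈ 1.0595e+5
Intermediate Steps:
H(P, x) = (21 + x)/(-2 + P) (H(P, x) = (x + 21)/(P - 2) = (21 + x)/(-2 + P))
(H(-6, -1) - 323)² = ((21 - 1)/(-2 - 6) - 323)² = (20/(-8) - 323)² = (-⅛*20 - 323)² = (-5/2 - 323)² = (-651/2)² = 423801/4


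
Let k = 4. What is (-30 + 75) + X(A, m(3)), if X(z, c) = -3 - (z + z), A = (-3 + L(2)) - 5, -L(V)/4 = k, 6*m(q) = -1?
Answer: 90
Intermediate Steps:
m(q) = -⅙ (m(q) = (⅙)*(-1) = -⅙)
L(V) = -16 (L(V) = -4*4 = -16)
A = -24 (A = (-3 - 16) - 5 = -19 - 5 = -24)
X(z, c) = -3 - 2*z
(-30 + 75) + X(A, m(3)) = (-30 + 75) + (-3 - 2*(-24)) = 45 + (-3 + 48) = 45 + 45 = 90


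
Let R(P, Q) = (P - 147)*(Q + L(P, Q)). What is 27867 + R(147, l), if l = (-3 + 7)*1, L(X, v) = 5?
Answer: 27867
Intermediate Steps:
l = 4 (l = 4*1 = 4)
R(P, Q) = (-147 + P)*(5 + Q) (R(P, Q) = (P - 147)*(Q + 5) = (-147 + P)*(5 + Q))
27867 + R(147, l) = 27867 + (-735 - 147*4 + 5*147 + 147*4) = 27867 + (-735 - 588 + 735 + 588) = 27867 + 0 = 27867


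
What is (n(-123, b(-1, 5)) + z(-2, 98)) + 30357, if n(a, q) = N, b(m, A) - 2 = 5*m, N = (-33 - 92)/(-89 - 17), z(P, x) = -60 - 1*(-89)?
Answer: 3221041/106 ≈ 30387.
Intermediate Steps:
z(P, x) = 29 (z(P, x) = -60 + 89 = 29)
N = 125/106 (N = -125/(-106) = -125*(-1/106) = 125/106 ≈ 1.1792)
b(m, A) = 2 + 5*m
n(a, q) = 125/106
(n(-123, b(-1, 5)) + z(-2, 98)) + 30357 = (125/106 + 29) + 30357 = 3199/106 + 30357 = 3221041/106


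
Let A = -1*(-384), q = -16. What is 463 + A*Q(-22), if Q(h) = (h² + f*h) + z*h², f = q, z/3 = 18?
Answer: 10357711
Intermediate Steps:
z = 54 (z = 3*18 = 54)
A = 384
f = -16
Q(h) = -16*h + 55*h² (Q(h) = (h² - 16*h) + 54*h² = -16*h + 55*h²)
463 + A*Q(-22) = 463 + 384*(-22*(-16 + 55*(-22))) = 463 + 384*(-22*(-16 - 1210)) = 463 + 384*(-22*(-1226)) = 463 + 384*26972 = 463 + 10357248 = 10357711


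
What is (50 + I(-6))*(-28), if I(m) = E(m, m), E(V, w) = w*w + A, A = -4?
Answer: -2296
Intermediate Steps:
E(V, w) = -4 + w² (E(V, w) = w*w - 4 = w² - 4 = -4 + w²)
I(m) = -4 + m²
(50 + I(-6))*(-28) = (50 + (-4 + (-6)²))*(-28) = (50 + (-4 + 36))*(-28) = (50 + 32)*(-28) = 82*(-28) = -2296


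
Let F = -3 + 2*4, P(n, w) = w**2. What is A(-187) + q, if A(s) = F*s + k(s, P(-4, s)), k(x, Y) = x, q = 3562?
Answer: 2440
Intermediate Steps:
F = 5 (F = -3 + 8 = 5)
A(s) = 6*s (A(s) = 5*s + s = 6*s)
A(-187) + q = 6*(-187) + 3562 = -1122 + 3562 = 2440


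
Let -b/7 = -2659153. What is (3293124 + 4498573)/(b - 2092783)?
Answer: 7791697/16521288 ≈ 0.47162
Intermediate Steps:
b = 18614071 (b = -7*(-2659153) = 18614071)
(3293124 + 4498573)/(b - 2092783) = (3293124 + 4498573)/(18614071 - 2092783) = 7791697/16521288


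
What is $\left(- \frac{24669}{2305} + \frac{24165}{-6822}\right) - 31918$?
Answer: $- \frac{55791698447}{1747190} \approx -31932.0$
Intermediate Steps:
$\left(- \frac{24669}{2305} + \frac{24165}{-6822}\right) - 31918 = \left(\left(-24669\right) \frac{1}{2305} + 24165 \left(- \frac{1}{6822}\right)\right) - 31918 = \left(- \frac{24669}{2305} - \frac{2685}{758}\right) - 31918 = - \frac{24888027}{1747190} - 31918 = - \frac{55791698447}{1747190}$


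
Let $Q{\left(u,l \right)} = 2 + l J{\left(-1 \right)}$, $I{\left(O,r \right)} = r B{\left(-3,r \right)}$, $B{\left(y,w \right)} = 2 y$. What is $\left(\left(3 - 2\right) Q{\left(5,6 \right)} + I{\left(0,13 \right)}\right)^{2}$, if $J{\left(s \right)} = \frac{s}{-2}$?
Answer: $5329$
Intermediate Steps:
$J{\left(s \right)} = - \frac{s}{2}$ ($J{\left(s \right)} = s \left(- \frac{1}{2}\right) = - \frac{s}{2}$)
$I{\left(O,r \right)} = - 6 r$ ($I{\left(O,r \right)} = r 2 \left(-3\right) = r \left(-6\right) = - 6 r$)
$Q{\left(u,l \right)} = 2 + \frac{l}{2}$ ($Q{\left(u,l \right)} = 2 + l \left(\left(- \frac{1}{2}\right) \left(-1\right)\right) = 2 + l \frac{1}{2} = 2 + \frac{l}{2}$)
$\left(\left(3 - 2\right) Q{\left(5,6 \right)} + I{\left(0,13 \right)}\right)^{2} = \left(\left(3 - 2\right) \left(2 + \frac{1}{2} \cdot 6\right) - 78\right)^{2} = \left(1 \left(2 + 3\right) - 78\right)^{2} = \left(1 \cdot 5 - 78\right)^{2} = \left(5 - 78\right)^{2} = \left(-73\right)^{2} = 5329$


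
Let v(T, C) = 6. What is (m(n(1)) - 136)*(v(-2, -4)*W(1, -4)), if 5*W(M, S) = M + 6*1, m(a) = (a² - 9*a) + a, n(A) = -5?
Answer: -2982/5 ≈ -596.40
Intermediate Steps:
m(a) = a² - 8*a
W(M, S) = 6/5 + M/5 (W(M, S) = (M + 6*1)/5 = (M + 6)/5 = (6 + M)/5 = 6/5 + M/5)
(m(n(1)) - 136)*(v(-2, -4)*W(1, -4)) = (-5*(-8 - 5) - 136)*(6*(6/5 + (⅕)*1)) = (-5*(-13) - 136)*(6*(6/5 + ⅕)) = (65 - 136)*(6*(7/5)) = -71*42/5 = -2982/5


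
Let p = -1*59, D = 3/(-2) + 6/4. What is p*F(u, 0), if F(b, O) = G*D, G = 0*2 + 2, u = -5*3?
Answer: 0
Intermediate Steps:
u = -15
D = 0 (D = 3*(-½) + 6*(¼) = -3/2 + 3/2 = 0)
G = 2 (G = 0 + 2 = 2)
F(b, O) = 0 (F(b, O) = 2*0 = 0)
p = -59
p*F(u, 0) = -59*0 = 0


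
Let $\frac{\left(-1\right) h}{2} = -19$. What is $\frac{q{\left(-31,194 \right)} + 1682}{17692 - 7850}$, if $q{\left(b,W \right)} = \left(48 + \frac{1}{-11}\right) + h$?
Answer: $\frac{19447}{108262} \approx 0.17963$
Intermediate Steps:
$h = 38$ ($h = \left(-2\right) \left(-19\right) = 38$)
$q{\left(b,W \right)} = \frac{945}{11}$ ($q{\left(b,W \right)} = \left(48 + \frac{1}{-11}\right) + 38 = \left(48 - \frac{1}{11}\right) + 38 = \frac{527}{11} + 38 = \frac{945}{11}$)
$\frac{q{\left(-31,194 \right)} + 1682}{17692 - 7850} = \frac{\frac{945}{11} + 1682}{17692 - 7850} = \frac{19447}{11 \cdot 9842} = \frac{19447}{11} \cdot \frac{1}{9842} = \frac{19447}{108262}$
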